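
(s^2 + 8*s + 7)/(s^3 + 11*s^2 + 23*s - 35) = (s + 1)/(s^2 + 4*s - 5)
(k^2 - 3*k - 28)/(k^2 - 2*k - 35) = (k + 4)/(k + 5)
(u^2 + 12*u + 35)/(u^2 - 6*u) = (u^2 + 12*u + 35)/(u*(u - 6))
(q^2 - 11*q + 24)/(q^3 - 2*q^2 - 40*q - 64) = (q - 3)/(q^2 + 6*q + 8)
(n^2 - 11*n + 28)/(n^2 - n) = (n^2 - 11*n + 28)/(n*(n - 1))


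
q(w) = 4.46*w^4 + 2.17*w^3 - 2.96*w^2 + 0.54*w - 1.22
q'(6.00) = 4052.82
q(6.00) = 6144.34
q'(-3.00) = -404.79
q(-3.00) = 273.19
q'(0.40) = 0.36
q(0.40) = -1.22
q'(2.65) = 362.56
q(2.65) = 239.75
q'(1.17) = 31.10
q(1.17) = 7.19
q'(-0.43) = 2.87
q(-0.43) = -2.02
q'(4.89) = 2213.29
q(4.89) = 2734.56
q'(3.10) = 576.22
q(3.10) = 448.55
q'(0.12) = -0.05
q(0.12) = -1.19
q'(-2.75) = -304.96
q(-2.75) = 184.85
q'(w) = 17.84*w^3 + 6.51*w^2 - 5.92*w + 0.54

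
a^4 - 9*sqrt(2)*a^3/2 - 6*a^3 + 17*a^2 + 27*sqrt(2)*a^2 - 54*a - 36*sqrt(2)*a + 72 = (a - 4)*(a - 2)*(a - 3*sqrt(2))*(a - 3*sqrt(2)/2)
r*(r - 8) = r^2 - 8*r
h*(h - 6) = h^2 - 6*h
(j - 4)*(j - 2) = j^2 - 6*j + 8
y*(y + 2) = y^2 + 2*y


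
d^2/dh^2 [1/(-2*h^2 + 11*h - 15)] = 2*(4*h^2 - 22*h - (4*h - 11)^2 + 30)/(2*h^2 - 11*h + 15)^3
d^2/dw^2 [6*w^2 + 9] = 12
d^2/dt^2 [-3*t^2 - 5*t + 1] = -6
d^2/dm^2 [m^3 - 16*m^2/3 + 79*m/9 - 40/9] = 6*m - 32/3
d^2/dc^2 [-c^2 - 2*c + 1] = -2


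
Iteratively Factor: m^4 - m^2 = (m - 1)*(m^3 + m^2) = (m - 1)*(m + 1)*(m^2) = m*(m - 1)*(m + 1)*(m)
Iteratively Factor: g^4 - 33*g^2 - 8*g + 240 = (g - 3)*(g^3 + 3*g^2 - 24*g - 80) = (g - 5)*(g - 3)*(g^2 + 8*g + 16) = (g - 5)*(g - 3)*(g + 4)*(g + 4)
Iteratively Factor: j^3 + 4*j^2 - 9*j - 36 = (j + 4)*(j^2 - 9) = (j - 3)*(j + 4)*(j + 3)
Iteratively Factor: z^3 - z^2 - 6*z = (z + 2)*(z^2 - 3*z) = z*(z + 2)*(z - 3)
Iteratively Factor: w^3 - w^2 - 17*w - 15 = (w - 5)*(w^2 + 4*w + 3) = (w - 5)*(w + 1)*(w + 3)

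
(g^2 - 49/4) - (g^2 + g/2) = -g/2 - 49/4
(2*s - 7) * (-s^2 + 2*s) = -2*s^3 + 11*s^2 - 14*s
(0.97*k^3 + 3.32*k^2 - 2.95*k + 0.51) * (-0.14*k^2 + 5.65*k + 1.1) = -0.1358*k^5 + 5.0157*k^4 + 20.238*k^3 - 13.0869*k^2 - 0.3635*k + 0.561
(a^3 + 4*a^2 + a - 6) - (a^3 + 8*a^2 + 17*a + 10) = -4*a^2 - 16*a - 16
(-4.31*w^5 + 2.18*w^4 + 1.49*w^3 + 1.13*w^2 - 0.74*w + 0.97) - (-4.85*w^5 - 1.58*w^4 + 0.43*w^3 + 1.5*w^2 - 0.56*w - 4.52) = 0.54*w^5 + 3.76*w^4 + 1.06*w^3 - 0.37*w^2 - 0.18*w + 5.49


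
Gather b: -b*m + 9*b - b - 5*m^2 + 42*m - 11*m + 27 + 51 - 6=b*(8 - m) - 5*m^2 + 31*m + 72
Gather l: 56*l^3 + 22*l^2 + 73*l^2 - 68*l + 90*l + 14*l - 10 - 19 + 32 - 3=56*l^3 + 95*l^2 + 36*l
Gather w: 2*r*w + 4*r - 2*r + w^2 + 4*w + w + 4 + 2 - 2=2*r + w^2 + w*(2*r + 5) + 4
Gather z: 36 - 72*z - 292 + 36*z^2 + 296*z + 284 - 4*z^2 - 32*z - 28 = 32*z^2 + 192*z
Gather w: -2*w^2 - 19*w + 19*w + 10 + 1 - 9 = 2 - 2*w^2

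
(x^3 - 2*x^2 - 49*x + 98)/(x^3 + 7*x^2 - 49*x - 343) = (x - 2)/(x + 7)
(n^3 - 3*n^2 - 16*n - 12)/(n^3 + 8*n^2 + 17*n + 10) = (n - 6)/(n + 5)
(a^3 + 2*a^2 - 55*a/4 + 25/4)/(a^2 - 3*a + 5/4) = a + 5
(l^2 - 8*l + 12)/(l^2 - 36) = (l - 2)/(l + 6)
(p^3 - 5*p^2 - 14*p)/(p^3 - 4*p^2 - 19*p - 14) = p/(p + 1)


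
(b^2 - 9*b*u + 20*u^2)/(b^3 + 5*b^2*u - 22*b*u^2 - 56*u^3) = (b - 5*u)/(b^2 + 9*b*u + 14*u^2)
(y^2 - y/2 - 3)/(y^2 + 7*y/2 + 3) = (y - 2)/(y + 2)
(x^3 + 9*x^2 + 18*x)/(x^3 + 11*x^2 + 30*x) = (x + 3)/(x + 5)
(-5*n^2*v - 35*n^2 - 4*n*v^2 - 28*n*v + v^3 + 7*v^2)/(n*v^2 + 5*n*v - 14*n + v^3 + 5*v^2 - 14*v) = (-5*n + v)/(v - 2)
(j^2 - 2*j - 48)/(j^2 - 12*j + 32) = (j + 6)/(j - 4)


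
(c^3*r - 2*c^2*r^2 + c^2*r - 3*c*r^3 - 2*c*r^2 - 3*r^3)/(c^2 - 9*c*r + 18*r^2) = r*(-c^2 - c*r - c - r)/(-c + 6*r)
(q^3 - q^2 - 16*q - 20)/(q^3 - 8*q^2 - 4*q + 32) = (q^2 - 3*q - 10)/(q^2 - 10*q + 16)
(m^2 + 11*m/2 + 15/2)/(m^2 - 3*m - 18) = (m + 5/2)/(m - 6)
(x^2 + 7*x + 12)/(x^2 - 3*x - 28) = (x + 3)/(x - 7)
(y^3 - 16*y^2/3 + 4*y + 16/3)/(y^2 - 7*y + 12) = (3*y^2 - 4*y - 4)/(3*(y - 3))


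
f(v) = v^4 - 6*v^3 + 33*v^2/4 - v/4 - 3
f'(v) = 4*v^3 - 18*v^2 + 33*v/2 - 1/4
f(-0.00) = -3.00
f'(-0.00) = -0.25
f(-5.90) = 2729.67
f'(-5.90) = -1545.70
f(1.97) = -2.29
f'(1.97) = -7.02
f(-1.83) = 73.07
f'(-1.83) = -115.24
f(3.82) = -5.09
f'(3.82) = 23.09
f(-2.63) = 211.71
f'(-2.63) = -240.91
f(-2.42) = 165.25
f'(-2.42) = -202.29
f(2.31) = -5.04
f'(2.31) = -8.88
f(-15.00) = 72732.00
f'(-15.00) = -17797.75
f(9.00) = 2850.00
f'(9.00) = 1606.25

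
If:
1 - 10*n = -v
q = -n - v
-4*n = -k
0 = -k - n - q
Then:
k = 2/3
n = 1/6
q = -5/6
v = 2/3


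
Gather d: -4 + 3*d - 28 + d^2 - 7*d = d^2 - 4*d - 32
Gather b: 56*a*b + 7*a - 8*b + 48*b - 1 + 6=7*a + b*(56*a + 40) + 5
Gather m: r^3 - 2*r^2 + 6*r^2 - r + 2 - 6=r^3 + 4*r^2 - r - 4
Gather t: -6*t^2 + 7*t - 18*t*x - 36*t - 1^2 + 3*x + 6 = -6*t^2 + t*(-18*x - 29) + 3*x + 5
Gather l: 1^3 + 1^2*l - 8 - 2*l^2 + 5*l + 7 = -2*l^2 + 6*l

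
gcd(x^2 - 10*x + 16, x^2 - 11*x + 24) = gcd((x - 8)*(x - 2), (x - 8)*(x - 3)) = x - 8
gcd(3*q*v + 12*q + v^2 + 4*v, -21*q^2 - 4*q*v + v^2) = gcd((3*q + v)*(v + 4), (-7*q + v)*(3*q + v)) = 3*q + v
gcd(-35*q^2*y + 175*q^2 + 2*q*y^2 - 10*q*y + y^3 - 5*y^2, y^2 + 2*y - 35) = y - 5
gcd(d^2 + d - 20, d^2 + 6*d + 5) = d + 5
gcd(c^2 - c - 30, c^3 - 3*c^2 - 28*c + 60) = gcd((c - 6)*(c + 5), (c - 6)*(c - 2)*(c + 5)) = c^2 - c - 30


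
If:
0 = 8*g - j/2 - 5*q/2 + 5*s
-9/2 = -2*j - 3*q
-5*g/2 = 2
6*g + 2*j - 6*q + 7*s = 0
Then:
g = -4/5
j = -123/1310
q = 2047/1310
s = 1344/655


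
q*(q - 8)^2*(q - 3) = q^4 - 19*q^3 + 112*q^2 - 192*q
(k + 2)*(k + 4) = k^2 + 6*k + 8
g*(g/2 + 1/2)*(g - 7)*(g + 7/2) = g^4/2 - 5*g^3/4 - 14*g^2 - 49*g/4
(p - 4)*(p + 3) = p^2 - p - 12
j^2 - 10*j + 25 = (j - 5)^2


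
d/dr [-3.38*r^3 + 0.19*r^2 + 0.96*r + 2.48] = -10.14*r^2 + 0.38*r + 0.96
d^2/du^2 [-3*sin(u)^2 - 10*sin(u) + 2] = 10*sin(u) - 6*cos(2*u)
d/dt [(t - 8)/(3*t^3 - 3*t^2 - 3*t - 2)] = (-6*t^3 + 75*t^2 - 48*t - 26)/(9*t^6 - 18*t^5 - 9*t^4 + 6*t^3 + 21*t^2 + 12*t + 4)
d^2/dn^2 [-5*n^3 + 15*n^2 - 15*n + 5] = 30 - 30*n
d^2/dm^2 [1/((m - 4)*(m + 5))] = 2*((m - 4)^2 + (m - 4)*(m + 5) + (m + 5)^2)/((m - 4)^3*(m + 5)^3)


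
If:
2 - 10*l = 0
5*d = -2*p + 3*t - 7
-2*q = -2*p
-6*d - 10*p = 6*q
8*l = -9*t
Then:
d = -452/255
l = 1/5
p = 113/170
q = 113/170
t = -8/45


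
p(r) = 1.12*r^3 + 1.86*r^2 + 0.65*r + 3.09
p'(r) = 3.36*r^2 + 3.72*r + 0.65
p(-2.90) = -10.47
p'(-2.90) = 18.12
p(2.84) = 45.59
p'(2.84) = 38.32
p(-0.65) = 3.15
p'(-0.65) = -0.35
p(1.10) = 7.55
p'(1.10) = 8.81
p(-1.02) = 3.17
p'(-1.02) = 0.35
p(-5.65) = -143.21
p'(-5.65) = 86.89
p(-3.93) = -38.72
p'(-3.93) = 37.93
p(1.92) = 19.12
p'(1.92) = 20.18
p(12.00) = 2214.09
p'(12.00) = 529.13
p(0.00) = 3.09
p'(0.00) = 0.65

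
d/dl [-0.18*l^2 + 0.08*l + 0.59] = 0.08 - 0.36*l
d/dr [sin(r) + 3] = cos(r)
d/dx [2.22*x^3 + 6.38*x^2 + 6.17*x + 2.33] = 6.66*x^2 + 12.76*x + 6.17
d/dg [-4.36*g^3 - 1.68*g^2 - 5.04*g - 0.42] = -13.08*g^2 - 3.36*g - 5.04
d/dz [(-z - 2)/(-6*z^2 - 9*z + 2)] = (6*z^2 + 9*z - 3*(z + 2)*(4*z + 3) - 2)/(6*z^2 + 9*z - 2)^2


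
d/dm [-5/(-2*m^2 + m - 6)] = 5*(1 - 4*m)/(2*m^2 - m + 6)^2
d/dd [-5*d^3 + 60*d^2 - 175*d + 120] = -15*d^2 + 120*d - 175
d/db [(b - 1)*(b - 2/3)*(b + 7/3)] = 3*b^2 + 4*b/3 - 29/9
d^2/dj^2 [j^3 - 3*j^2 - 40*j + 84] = 6*j - 6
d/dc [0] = 0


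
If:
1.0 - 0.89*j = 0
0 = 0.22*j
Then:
No Solution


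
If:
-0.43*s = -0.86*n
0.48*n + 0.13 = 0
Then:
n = -0.27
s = -0.54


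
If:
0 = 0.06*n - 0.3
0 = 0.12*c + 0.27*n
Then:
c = -11.25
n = 5.00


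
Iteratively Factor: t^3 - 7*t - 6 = (t + 2)*(t^2 - 2*t - 3) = (t - 3)*(t + 2)*(t + 1)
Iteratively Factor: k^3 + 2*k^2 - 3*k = (k - 1)*(k^2 + 3*k) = (k - 1)*(k + 3)*(k)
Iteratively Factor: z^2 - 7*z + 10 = (z - 2)*(z - 5)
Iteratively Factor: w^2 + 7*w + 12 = (w + 3)*(w + 4)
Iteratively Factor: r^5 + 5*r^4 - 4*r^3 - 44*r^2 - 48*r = (r + 2)*(r^4 + 3*r^3 - 10*r^2 - 24*r) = (r + 2)^2*(r^3 + r^2 - 12*r) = (r - 3)*(r + 2)^2*(r^2 + 4*r) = r*(r - 3)*(r + 2)^2*(r + 4)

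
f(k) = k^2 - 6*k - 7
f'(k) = 2*k - 6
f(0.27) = -8.55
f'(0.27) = -5.46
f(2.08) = -15.15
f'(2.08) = -1.84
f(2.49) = -15.74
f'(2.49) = -1.02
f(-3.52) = 26.51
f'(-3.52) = -13.04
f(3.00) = -16.00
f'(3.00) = 0.00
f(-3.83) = 30.65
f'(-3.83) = -13.66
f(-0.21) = -5.70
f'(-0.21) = -6.42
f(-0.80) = -1.56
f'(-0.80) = -7.60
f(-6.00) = 65.00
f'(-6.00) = -18.00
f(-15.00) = 308.00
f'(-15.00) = -36.00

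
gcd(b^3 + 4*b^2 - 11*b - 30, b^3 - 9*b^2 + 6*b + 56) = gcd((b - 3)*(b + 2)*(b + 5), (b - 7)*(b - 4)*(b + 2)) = b + 2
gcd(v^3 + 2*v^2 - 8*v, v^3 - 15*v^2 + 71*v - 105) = 1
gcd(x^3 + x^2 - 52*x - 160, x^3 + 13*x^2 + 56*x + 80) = x^2 + 9*x + 20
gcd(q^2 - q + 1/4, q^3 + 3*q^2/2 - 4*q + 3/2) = q - 1/2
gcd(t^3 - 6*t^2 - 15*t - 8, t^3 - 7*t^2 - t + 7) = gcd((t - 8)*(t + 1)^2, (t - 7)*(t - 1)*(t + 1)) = t + 1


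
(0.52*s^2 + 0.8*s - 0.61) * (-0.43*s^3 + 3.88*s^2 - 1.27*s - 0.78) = -0.2236*s^5 + 1.6736*s^4 + 2.7059*s^3 - 3.7884*s^2 + 0.1507*s + 0.4758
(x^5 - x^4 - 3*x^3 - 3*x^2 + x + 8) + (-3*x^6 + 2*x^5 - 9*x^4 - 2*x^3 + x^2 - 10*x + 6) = -3*x^6 + 3*x^5 - 10*x^4 - 5*x^3 - 2*x^2 - 9*x + 14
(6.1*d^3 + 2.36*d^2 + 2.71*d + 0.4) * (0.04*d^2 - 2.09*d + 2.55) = 0.244*d^5 - 12.6546*d^4 + 10.731*d^3 + 0.370099999999999*d^2 + 6.0745*d + 1.02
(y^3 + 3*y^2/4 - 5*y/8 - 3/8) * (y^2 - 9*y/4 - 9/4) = y^5 - 3*y^4/2 - 73*y^3/16 - 21*y^2/32 + 9*y/4 + 27/32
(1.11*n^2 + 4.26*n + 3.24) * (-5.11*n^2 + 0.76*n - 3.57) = -5.6721*n^4 - 20.925*n^3 - 17.2815*n^2 - 12.7458*n - 11.5668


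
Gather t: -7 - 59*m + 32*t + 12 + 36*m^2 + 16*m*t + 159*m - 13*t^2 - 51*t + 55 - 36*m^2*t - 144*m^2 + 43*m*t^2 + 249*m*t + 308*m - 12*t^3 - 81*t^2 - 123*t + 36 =-108*m^2 + 408*m - 12*t^3 + t^2*(43*m - 94) + t*(-36*m^2 + 265*m - 142) + 96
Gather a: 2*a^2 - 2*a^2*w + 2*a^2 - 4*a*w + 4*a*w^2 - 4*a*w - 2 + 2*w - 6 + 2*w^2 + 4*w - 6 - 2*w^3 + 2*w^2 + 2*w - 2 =a^2*(4 - 2*w) + a*(4*w^2 - 8*w) - 2*w^3 + 4*w^2 + 8*w - 16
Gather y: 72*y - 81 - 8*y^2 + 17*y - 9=-8*y^2 + 89*y - 90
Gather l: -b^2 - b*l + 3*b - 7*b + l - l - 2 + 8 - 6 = -b^2 - b*l - 4*b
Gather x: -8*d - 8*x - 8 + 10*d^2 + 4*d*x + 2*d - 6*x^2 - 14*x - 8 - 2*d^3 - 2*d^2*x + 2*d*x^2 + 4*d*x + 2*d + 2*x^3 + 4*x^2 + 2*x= -2*d^3 + 10*d^2 - 4*d + 2*x^3 + x^2*(2*d - 2) + x*(-2*d^2 + 8*d - 20) - 16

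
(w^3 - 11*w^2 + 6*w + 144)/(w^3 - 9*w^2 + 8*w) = (w^2 - 3*w - 18)/(w*(w - 1))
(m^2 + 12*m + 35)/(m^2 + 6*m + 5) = (m + 7)/(m + 1)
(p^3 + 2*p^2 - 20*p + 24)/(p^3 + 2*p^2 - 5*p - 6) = (p^2 + 4*p - 12)/(p^2 + 4*p + 3)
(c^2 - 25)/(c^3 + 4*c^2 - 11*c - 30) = (c - 5)/(c^2 - c - 6)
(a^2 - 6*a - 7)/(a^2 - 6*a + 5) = (a^2 - 6*a - 7)/(a^2 - 6*a + 5)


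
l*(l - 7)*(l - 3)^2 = l^4 - 13*l^3 + 51*l^2 - 63*l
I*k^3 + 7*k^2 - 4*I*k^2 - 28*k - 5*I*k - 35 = (k - 5)*(k - 7*I)*(I*k + I)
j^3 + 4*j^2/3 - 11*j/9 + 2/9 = (j - 1/3)^2*(j + 2)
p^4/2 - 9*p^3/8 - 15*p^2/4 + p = p*(p/2 + 1)*(p - 4)*(p - 1/4)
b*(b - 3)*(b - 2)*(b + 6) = b^4 + b^3 - 24*b^2 + 36*b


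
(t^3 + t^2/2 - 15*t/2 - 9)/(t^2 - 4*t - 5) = (-2*t^3 - t^2 + 15*t + 18)/(2*(-t^2 + 4*t + 5))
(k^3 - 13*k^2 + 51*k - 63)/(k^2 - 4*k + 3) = (k^2 - 10*k + 21)/(k - 1)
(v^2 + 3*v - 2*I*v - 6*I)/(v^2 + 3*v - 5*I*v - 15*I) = (v - 2*I)/(v - 5*I)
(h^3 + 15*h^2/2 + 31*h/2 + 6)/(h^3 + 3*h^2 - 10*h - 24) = (h^2 + 7*h/2 + 3/2)/(h^2 - h - 6)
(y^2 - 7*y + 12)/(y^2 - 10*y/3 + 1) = 3*(y - 4)/(3*y - 1)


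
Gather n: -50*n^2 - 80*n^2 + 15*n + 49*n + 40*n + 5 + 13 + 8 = -130*n^2 + 104*n + 26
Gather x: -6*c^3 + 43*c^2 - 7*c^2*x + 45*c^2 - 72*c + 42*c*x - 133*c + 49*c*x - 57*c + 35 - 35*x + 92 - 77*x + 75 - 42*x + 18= -6*c^3 + 88*c^2 - 262*c + x*(-7*c^2 + 91*c - 154) + 220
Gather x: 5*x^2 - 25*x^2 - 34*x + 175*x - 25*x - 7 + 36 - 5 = -20*x^2 + 116*x + 24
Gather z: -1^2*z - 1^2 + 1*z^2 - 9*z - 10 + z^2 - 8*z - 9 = 2*z^2 - 18*z - 20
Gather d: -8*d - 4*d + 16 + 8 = 24 - 12*d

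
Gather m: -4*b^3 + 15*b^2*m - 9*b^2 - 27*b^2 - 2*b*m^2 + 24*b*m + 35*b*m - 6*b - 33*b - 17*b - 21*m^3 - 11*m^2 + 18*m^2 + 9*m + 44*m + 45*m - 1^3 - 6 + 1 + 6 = -4*b^3 - 36*b^2 - 56*b - 21*m^3 + m^2*(7 - 2*b) + m*(15*b^2 + 59*b + 98)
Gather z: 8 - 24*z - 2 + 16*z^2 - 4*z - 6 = 16*z^2 - 28*z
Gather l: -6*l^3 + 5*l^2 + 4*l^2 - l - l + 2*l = -6*l^3 + 9*l^2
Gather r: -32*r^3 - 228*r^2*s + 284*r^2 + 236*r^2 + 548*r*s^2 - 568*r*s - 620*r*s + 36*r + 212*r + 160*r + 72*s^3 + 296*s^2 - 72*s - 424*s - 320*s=-32*r^3 + r^2*(520 - 228*s) + r*(548*s^2 - 1188*s + 408) + 72*s^3 + 296*s^2 - 816*s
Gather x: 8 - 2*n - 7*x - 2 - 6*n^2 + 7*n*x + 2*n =-6*n^2 + x*(7*n - 7) + 6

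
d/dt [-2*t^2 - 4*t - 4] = -4*t - 4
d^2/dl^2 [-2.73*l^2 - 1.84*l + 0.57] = -5.46000000000000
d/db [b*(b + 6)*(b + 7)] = 3*b^2 + 26*b + 42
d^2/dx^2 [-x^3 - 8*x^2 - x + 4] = -6*x - 16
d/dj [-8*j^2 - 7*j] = -16*j - 7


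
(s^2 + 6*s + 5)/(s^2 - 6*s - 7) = (s + 5)/(s - 7)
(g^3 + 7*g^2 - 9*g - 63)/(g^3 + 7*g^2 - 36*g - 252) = (g^2 - 9)/(g^2 - 36)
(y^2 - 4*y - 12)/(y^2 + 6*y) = (y^2 - 4*y - 12)/(y*(y + 6))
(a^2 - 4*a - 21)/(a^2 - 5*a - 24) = (a - 7)/(a - 8)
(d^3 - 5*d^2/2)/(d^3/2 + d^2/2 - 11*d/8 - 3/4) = d^2*(8*d - 20)/(4*d^3 + 4*d^2 - 11*d - 6)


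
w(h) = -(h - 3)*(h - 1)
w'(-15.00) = 34.00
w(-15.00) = -288.00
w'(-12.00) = 28.00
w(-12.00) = -195.00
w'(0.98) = 2.04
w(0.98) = -0.04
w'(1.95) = 0.10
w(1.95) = 1.00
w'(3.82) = -3.64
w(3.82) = -2.31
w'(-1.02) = 6.04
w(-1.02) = -8.12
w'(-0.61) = 5.22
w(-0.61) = -5.81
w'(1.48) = 1.04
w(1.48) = 0.73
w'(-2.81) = 9.62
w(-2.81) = -22.14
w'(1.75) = 0.50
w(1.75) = 0.94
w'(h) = 4 - 2*h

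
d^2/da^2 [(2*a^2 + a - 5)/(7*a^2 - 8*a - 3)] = 2*(161*a^3 - 609*a^2 + 903*a - 431)/(343*a^6 - 1176*a^5 + 903*a^4 + 496*a^3 - 387*a^2 - 216*a - 27)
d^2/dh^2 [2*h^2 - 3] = 4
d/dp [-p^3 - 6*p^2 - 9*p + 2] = -3*p^2 - 12*p - 9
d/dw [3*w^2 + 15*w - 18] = 6*w + 15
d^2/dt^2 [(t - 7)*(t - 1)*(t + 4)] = 6*t - 8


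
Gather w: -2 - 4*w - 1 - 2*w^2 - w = -2*w^2 - 5*w - 3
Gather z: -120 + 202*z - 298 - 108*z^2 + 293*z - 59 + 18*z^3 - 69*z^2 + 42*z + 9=18*z^3 - 177*z^2 + 537*z - 468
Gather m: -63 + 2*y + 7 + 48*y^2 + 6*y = 48*y^2 + 8*y - 56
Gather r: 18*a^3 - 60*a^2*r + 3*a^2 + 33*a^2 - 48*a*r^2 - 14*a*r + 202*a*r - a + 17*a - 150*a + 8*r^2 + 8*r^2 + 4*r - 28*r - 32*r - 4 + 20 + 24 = 18*a^3 + 36*a^2 - 134*a + r^2*(16 - 48*a) + r*(-60*a^2 + 188*a - 56) + 40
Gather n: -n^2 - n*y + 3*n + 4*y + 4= -n^2 + n*(3 - y) + 4*y + 4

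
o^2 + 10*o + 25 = (o + 5)^2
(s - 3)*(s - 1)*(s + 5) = s^3 + s^2 - 17*s + 15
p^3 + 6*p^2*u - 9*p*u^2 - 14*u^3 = (p - 2*u)*(p + u)*(p + 7*u)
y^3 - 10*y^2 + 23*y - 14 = (y - 7)*(y - 2)*(y - 1)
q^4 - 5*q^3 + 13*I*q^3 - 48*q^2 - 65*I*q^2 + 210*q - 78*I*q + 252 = (q - 6)*(q + 1)*(q + 6*I)*(q + 7*I)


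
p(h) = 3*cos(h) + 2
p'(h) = -3*sin(h)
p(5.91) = 4.79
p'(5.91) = 1.09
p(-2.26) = 0.09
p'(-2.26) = 2.32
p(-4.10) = 0.28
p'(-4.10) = -2.45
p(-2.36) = -0.13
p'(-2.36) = 2.11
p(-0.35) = 4.82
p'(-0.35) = 1.03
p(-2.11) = 0.46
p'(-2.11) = 2.57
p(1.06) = 3.47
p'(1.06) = -2.62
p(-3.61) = -0.68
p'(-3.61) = -1.35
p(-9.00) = -0.73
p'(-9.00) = 1.24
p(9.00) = -0.73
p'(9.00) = -1.24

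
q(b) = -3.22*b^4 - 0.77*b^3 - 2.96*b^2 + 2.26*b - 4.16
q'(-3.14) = 396.83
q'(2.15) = -149.15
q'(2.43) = -210.58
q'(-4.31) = 1016.08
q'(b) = -12.88*b^3 - 2.31*b^2 - 5.92*b + 2.26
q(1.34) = -18.68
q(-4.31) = -1118.37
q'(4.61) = -1336.01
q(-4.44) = -1256.53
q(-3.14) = -329.62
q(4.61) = -1586.40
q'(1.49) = -54.30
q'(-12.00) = 21997.30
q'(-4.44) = 1110.37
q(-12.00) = -65896.88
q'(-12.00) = 21997.30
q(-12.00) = -65896.88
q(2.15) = -89.44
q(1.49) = -25.78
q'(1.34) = -40.81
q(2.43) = -139.47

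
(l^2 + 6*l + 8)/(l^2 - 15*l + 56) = (l^2 + 6*l + 8)/(l^2 - 15*l + 56)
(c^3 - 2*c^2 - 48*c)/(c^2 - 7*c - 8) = c*(c + 6)/(c + 1)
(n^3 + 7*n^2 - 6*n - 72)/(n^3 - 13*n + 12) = (n + 6)/(n - 1)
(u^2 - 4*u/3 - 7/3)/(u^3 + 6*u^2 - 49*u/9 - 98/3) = 3*(u + 1)/(3*u^2 + 25*u + 42)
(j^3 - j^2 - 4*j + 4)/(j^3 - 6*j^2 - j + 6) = (j^2 - 4)/(j^2 - 5*j - 6)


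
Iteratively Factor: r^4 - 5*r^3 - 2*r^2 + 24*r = (r + 2)*(r^3 - 7*r^2 + 12*r) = (r - 3)*(r + 2)*(r^2 - 4*r) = r*(r - 3)*(r + 2)*(r - 4)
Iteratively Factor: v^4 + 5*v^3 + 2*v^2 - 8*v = (v + 2)*(v^3 + 3*v^2 - 4*v) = (v - 1)*(v + 2)*(v^2 + 4*v) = (v - 1)*(v + 2)*(v + 4)*(v)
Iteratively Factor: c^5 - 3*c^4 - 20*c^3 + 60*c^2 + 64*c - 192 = (c - 2)*(c^4 - c^3 - 22*c^2 + 16*c + 96) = (c - 2)*(c + 2)*(c^3 - 3*c^2 - 16*c + 48) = (c - 4)*(c - 2)*(c + 2)*(c^2 + c - 12) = (c - 4)*(c - 2)*(c + 2)*(c + 4)*(c - 3)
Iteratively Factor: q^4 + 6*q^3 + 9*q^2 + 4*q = (q + 1)*(q^3 + 5*q^2 + 4*q) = q*(q + 1)*(q^2 + 5*q + 4) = q*(q + 1)^2*(q + 4)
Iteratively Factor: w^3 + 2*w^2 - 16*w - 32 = (w - 4)*(w^2 + 6*w + 8) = (w - 4)*(w + 2)*(w + 4)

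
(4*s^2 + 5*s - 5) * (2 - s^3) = -4*s^5 - 5*s^4 + 5*s^3 + 8*s^2 + 10*s - 10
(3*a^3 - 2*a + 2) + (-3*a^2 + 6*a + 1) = 3*a^3 - 3*a^2 + 4*a + 3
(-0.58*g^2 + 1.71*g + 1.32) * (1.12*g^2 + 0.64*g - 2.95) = -0.6496*g^4 + 1.544*g^3 + 4.2838*g^2 - 4.1997*g - 3.894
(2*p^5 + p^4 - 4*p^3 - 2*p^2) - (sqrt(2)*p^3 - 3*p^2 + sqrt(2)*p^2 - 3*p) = 2*p^5 + p^4 - 4*p^3 - sqrt(2)*p^3 - sqrt(2)*p^2 + p^2 + 3*p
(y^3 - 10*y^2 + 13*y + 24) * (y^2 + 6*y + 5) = y^5 - 4*y^4 - 42*y^3 + 52*y^2 + 209*y + 120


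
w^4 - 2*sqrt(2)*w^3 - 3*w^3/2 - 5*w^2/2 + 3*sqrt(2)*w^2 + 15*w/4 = w*(w - 3/2)*(w - 5*sqrt(2)/2)*(w + sqrt(2)/2)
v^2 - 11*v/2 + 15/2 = (v - 3)*(v - 5/2)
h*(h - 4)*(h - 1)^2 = h^4 - 6*h^3 + 9*h^2 - 4*h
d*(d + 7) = d^2 + 7*d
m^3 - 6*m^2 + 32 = (m - 4)^2*(m + 2)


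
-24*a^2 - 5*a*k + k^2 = (-8*a + k)*(3*a + k)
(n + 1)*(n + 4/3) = n^2 + 7*n/3 + 4/3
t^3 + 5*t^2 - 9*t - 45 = (t - 3)*(t + 3)*(t + 5)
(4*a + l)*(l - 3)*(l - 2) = 4*a*l^2 - 20*a*l + 24*a + l^3 - 5*l^2 + 6*l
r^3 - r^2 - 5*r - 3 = (r - 3)*(r + 1)^2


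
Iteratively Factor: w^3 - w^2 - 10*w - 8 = (w - 4)*(w^2 + 3*w + 2) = (w - 4)*(w + 1)*(w + 2)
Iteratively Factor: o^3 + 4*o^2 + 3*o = (o + 1)*(o^2 + 3*o) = o*(o + 1)*(o + 3)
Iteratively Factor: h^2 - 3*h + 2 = (h - 2)*(h - 1)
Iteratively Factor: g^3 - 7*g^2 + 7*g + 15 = (g - 5)*(g^2 - 2*g - 3) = (g - 5)*(g + 1)*(g - 3)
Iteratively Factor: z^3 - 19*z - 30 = (z - 5)*(z^2 + 5*z + 6) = (z - 5)*(z + 3)*(z + 2)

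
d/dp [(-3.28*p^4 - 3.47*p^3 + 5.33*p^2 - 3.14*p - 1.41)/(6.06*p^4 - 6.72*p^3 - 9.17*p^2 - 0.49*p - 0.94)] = (43.0698*p^6 - 4.44439999999997*p^5 + 129.5443*p^4 + 7.71019999999999*p^3 - 50.0457*p^2 - 35.8798*p + 2.2607)/(36.7236*p^8 - 81.4464*p^7 - 65.982*p^6 + 117.306*p^5 + 79.2817*p^4 + 21.6202*p^3 + 17.4797*p^2 + 0.9212*p + 0.8836)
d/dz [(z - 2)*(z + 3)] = 2*z + 1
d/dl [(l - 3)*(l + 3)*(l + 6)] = 3*l^2 + 12*l - 9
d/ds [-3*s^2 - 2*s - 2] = -6*s - 2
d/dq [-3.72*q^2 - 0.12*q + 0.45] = -7.44*q - 0.12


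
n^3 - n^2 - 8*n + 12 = (n - 2)^2*(n + 3)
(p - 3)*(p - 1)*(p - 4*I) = p^3 - 4*p^2 - 4*I*p^2 + 3*p + 16*I*p - 12*I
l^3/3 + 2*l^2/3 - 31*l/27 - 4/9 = (l/3 + 1)*(l - 4/3)*(l + 1/3)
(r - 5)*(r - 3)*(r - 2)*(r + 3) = r^4 - 7*r^3 + r^2 + 63*r - 90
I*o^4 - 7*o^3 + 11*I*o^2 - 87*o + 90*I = (o - 3*I)*(o + 5*I)*(o + 6*I)*(I*o + 1)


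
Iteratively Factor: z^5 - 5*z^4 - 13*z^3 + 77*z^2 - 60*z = (z - 3)*(z^4 - 2*z^3 - 19*z^2 + 20*z) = (z - 5)*(z - 3)*(z^3 + 3*z^2 - 4*z) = (z - 5)*(z - 3)*(z - 1)*(z^2 + 4*z) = z*(z - 5)*(z - 3)*(z - 1)*(z + 4)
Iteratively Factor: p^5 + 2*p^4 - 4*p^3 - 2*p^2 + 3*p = (p - 1)*(p^4 + 3*p^3 - p^2 - 3*p) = (p - 1)*(p + 3)*(p^3 - p) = p*(p - 1)*(p + 3)*(p^2 - 1) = p*(p - 1)*(p + 1)*(p + 3)*(p - 1)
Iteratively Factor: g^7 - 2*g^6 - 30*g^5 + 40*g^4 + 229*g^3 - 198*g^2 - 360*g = (g - 2)*(g^6 - 30*g^4 - 20*g^3 + 189*g^2 + 180*g) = (g - 5)*(g - 2)*(g^5 + 5*g^4 - 5*g^3 - 45*g^2 - 36*g) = (g - 5)*(g - 3)*(g - 2)*(g^4 + 8*g^3 + 19*g^2 + 12*g) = g*(g - 5)*(g - 3)*(g - 2)*(g^3 + 8*g^2 + 19*g + 12) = g*(g - 5)*(g - 3)*(g - 2)*(g + 1)*(g^2 + 7*g + 12) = g*(g - 5)*(g - 3)*(g - 2)*(g + 1)*(g + 4)*(g + 3)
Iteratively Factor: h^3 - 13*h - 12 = (h - 4)*(h^2 + 4*h + 3) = (h - 4)*(h + 1)*(h + 3)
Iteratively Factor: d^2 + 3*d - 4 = (d - 1)*(d + 4)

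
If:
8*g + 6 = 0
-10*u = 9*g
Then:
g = -3/4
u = 27/40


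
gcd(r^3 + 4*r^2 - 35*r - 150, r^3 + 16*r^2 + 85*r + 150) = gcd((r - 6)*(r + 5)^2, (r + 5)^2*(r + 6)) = r^2 + 10*r + 25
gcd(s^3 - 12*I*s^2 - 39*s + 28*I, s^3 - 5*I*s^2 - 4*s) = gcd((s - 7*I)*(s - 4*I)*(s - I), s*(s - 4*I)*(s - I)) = s^2 - 5*I*s - 4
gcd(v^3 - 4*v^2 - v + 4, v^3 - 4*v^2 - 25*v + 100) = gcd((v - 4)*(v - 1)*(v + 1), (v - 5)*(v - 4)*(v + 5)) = v - 4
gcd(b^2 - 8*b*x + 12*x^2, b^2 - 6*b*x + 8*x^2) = -b + 2*x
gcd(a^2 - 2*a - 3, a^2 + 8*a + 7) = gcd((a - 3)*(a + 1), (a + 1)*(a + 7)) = a + 1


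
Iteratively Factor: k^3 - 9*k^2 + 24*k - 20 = (k - 5)*(k^2 - 4*k + 4) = (k - 5)*(k - 2)*(k - 2)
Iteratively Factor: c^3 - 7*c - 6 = (c + 2)*(c^2 - 2*c - 3) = (c + 1)*(c + 2)*(c - 3)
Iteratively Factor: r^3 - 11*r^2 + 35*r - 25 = (r - 5)*(r^2 - 6*r + 5) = (r - 5)*(r - 1)*(r - 5)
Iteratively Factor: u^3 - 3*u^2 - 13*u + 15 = (u - 5)*(u^2 + 2*u - 3) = (u - 5)*(u - 1)*(u + 3)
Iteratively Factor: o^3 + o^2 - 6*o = (o - 2)*(o^2 + 3*o) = (o - 2)*(o + 3)*(o)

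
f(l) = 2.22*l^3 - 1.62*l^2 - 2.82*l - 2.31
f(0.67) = -4.26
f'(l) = 6.66*l^2 - 3.24*l - 2.82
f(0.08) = -2.54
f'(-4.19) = 127.68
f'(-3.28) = 79.46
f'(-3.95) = 113.89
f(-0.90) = -2.70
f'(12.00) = 917.34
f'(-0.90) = 5.49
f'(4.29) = 105.85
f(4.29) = 131.05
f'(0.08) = -3.04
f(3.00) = 34.59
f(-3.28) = -88.83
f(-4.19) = -182.24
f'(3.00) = 47.40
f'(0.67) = -2.00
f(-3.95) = -153.27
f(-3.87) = -144.33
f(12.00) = 3566.73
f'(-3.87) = 109.46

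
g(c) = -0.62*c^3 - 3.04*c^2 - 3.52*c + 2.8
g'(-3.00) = -2.02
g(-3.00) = 2.74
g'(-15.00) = -330.82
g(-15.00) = 1464.10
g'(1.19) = -13.39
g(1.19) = -6.74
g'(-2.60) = -0.29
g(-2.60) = 2.30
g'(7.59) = -156.82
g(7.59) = -470.14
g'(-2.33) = 0.55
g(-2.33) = 2.34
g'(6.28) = -115.06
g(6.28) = -292.76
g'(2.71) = -33.66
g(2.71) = -41.40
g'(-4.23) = -11.08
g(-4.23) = 10.22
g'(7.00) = -137.22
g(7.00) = -383.46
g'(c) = -1.86*c^2 - 6.08*c - 3.52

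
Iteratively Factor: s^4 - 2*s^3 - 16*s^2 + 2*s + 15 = (s - 5)*(s^3 + 3*s^2 - s - 3) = (s - 5)*(s + 3)*(s^2 - 1) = (s - 5)*(s + 1)*(s + 3)*(s - 1)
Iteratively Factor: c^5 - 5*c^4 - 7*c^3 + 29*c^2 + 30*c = (c - 3)*(c^4 - 2*c^3 - 13*c^2 - 10*c) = (c - 3)*(c + 1)*(c^3 - 3*c^2 - 10*c) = (c - 5)*(c - 3)*(c + 1)*(c^2 + 2*c) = c*(c - 5)*(c - 3)*(c + 1)*(c + 2)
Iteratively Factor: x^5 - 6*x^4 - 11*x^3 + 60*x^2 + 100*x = (x)*(x^4 - 6*x^3 - 11*x^2 + 60*x + 100) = x*(x + 2)*(x^3 - 8*x^2 + 5*x + 50) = x*(x - 5)*(x + 2)*(x^2 - 3*x - 10) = x*(x - 5)*(x + 2)^2*(x - 5)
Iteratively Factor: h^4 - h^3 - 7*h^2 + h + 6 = (h + 1)*(h^3 - 2*h^2 - 5*h + 6) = (h - 1)*(h + 1)*(h^2 - h - 6) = (h - 1)*(h + 1)*(h + 2)*(h - 3)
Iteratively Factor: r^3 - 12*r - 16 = (r - 4)*(r^2 + 4*r + 4) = (r - 4)*(r + 2)*(r + 2)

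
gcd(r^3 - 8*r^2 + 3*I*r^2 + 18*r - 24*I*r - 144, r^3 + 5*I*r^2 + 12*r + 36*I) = r^2 + 3*I*r + 18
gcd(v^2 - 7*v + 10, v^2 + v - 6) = v - 2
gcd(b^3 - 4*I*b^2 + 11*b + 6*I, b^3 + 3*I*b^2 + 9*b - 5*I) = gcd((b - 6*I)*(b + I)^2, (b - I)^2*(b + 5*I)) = 1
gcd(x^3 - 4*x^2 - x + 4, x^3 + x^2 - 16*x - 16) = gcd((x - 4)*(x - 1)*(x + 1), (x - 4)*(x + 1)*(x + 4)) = x^2 - 3*x - 4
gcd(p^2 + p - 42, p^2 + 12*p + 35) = p + 7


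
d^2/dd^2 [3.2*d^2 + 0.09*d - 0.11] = 6.40000000000000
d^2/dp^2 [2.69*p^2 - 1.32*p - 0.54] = 5.38000000000000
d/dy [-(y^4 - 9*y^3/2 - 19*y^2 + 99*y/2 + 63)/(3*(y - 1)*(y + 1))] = (-4*y^3 + 17*y^2 - 22*y + 99)/(6*(y^2 - 2*y + 1))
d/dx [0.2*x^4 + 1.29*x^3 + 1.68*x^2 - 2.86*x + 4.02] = 0.8*x^3 + 3.87*x^2 + 3.36*x - 2.86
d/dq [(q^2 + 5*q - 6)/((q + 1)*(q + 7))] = (3*q^2 + 26*q + 83)/(q^4 + 16*q^3 + 78*q^2 + 112*q + 49)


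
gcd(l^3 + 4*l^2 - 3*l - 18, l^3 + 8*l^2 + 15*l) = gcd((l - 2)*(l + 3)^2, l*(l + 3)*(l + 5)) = l + 3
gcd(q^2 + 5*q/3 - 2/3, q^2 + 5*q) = 1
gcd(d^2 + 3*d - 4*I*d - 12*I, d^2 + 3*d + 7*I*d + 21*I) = d + 3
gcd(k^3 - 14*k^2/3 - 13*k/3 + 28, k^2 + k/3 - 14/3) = k + 7/3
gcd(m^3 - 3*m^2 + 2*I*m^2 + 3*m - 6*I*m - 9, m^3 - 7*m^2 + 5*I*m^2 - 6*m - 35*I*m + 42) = m + 3*I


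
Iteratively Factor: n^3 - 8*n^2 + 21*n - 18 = (n - 3)*(n^2 - 5*n + 6) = (n - 3)^2*(n - 2)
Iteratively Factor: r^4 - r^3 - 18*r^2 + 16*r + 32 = (r - 2)*(r^3 + r^2 - 16*r - 16) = (r - 2)*(r + 4)*(r^2 - 3*r - 4) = (r - 2)*(r + 1)*(r + 4)*(r - 4)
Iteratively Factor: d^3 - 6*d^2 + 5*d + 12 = (d - 4)*(d^2 - 2*d - 3) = (d - 4)*(d + 1)*(d - 3)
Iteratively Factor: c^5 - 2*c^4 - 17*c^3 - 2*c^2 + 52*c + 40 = (c + 2)*(c^4 - 4*c^3 - 9*c^2 + 16*c + 20) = (c + 2)^2*(c^3 - 6*c^2 + 3*c + 10) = (c + 1)*(c + 2)^2*(c^2 - 7*c + 10) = (c - 5)*(c + 1)*(c + 2)^2*(c - 2)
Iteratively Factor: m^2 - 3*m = (m - 3)*(m)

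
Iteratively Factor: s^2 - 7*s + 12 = (s - 4)*(s - 3)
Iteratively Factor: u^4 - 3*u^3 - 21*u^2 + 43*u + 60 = (u + 4)*(u^3 - 7*u^2 + 7*u + 15) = (u - 3)*(u + 4)*(u^2 - 4*u - 5) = (u - 3)*(u + 1)*(u + 4)*(u - 5)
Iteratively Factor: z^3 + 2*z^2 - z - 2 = (z - 1)*(z^2 + 3*z + 2) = (z - 1)*(z + 1)*(z + 2)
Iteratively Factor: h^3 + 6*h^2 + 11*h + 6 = (h + 1)*(h^2 + 5*h + 6) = (h + 1)*(h + 3)*(h + 2)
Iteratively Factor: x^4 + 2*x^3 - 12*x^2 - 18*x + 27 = (x + 3)*(x^3 - x^2 - 9*x + 9) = (x - 3)*(x + 3)*(x^2 + 2*x - 3) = (x - 3)*(x + 3)^2*(x - 1)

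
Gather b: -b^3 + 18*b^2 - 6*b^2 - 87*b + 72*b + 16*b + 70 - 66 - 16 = -b^3 + 12*b^2 + b - 12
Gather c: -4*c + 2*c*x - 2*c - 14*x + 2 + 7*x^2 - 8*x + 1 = c*(2*x - 6) + 7*x^2 - 22*x + 3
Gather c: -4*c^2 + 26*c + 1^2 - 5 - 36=-4*c^2 + 26*c - 40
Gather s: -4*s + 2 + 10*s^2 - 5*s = 10*s^2 - 9*s + 2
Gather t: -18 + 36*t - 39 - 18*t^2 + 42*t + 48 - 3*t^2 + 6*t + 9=-21*t^2 + 84*t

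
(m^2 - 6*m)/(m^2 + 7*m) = (m - 6)/(m + 7)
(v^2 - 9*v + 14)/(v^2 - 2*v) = (v - 7)/v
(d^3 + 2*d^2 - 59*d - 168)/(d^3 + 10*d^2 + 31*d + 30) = (d^2 - d - 56)/(d^2 + 7*d + 10)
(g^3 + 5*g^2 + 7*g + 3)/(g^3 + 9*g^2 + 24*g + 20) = (g^3 + 5*g^2 + 7*g + 3)/(g^3 + 9*g^2 + 24*g + 20)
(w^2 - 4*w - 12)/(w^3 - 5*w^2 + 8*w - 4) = (w^2 - 4*w - 12)/(w^3 - 5*w^2 + 8*w - 4)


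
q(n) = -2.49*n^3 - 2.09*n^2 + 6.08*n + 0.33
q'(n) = -7.47*n^2 - 4.18*n + 6.08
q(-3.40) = 53.36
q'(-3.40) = -66.06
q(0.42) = 2.33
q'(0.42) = 3.01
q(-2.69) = 17.32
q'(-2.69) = -36.73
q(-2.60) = 14.16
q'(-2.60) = -33.55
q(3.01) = -68.21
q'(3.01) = -74.18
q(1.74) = -8.54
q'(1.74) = -23.81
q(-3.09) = 35.05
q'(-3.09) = -52.33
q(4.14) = -187.01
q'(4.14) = -139.26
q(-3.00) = 30.51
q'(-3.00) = -48.61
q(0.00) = 0.33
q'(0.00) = 6.08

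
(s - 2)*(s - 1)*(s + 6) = s^3 + 3*s^2 - 16*s + 12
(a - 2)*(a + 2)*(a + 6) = a^3 + 6*a^2 - 4*a - 24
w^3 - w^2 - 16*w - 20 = (w - 5)*(w + 2)^2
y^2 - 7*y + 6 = (y - 6)*(y - 1)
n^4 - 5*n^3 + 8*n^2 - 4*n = n*(n - 2)^2*(n - 1)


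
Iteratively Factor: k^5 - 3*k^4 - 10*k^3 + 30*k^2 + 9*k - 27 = (k - 3)*(k^4 - 10*k^2 + 9) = (k - 3)*(k + 3)*(k^3 - 3*k^2 - k + 3) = (k - 3)*(k + 1)*(k + 3)*(k^2 - 4*k + 3) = (k - 3)^2*(k + 1)*(k + 3)*(k - 1)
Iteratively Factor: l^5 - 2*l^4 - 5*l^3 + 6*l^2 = (l - 1)*(l^4 - l^3 - 6*l^2) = (l - 1)*(l + 2)*(l^3 - 3*l^2) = (l - 3)*(l - 1)*(l + 2)*(l^2) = l*(l - 3)*(l - 1)*(l + 2)*(l)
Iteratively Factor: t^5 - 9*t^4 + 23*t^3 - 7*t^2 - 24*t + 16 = (t - 4)*(t^4 - 5*t^3 + 3*t^2 + 5*t - 4) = (t - 4)*(t - 1)*(t^3 - 4*t^2 - t + 4) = (t - 4)*(t - 1)^2*(t^2 - 3*t - 4) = (t - 4)*(t - 1)^2*(t + 1)*(t - 4)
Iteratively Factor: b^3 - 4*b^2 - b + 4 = (b + 1)*(b^2 - 5*b + 4) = (b - 4)*(b + 1)*(b - 1)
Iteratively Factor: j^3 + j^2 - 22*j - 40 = (j + 4)*(j^2 - 3*j - 10) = (j + 2)*(j + 4)*(j - 5)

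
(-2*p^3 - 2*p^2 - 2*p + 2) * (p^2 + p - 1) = -2*p^5 - 4*p^4 - 2*p^3 + 2*p^2 + 4*p - 2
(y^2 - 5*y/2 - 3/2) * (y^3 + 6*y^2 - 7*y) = y^5 + 7*y^4/2 - 47*y^3/2 + 17*y^2/2 + 21*y/2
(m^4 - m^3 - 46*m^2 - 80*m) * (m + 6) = m^5 + 5*m^4 - 52*m^3 - 356*m^2 - 480*m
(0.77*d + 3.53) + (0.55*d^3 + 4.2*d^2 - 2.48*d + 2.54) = 0.55*d^3 + 4.2*d^2 - 1.71*d + 6.07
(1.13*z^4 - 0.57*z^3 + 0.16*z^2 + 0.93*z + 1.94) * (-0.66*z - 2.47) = -0.7458*z^5 - 2.4149*z^4 + 1.3023*z^3 - 1.009*z^2 - 3.5775*z - 4.7918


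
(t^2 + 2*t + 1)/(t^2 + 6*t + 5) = (t + 1)/(t + 5)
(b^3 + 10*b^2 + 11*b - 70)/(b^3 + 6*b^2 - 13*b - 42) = (b^2 + 3*b - 10)/(b^2 - b - 6)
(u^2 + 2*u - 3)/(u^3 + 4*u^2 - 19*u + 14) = (u + 3)/(u^2 + 5*u - 14)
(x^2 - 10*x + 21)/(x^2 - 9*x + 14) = (x - 3)/(x - 2)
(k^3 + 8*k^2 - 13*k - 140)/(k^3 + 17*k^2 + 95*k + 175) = (k - 4)/(k + 5)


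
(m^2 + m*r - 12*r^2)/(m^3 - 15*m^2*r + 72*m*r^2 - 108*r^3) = (m + 4*r)/(m^2 - 12*m*r + 36*r^2)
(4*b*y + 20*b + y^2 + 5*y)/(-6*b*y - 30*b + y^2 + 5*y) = (4*b + y)/(-6*b + y)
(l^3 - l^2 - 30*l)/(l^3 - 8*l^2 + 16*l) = (l^2 - l - 30)/(l^2 - 8*l + 16)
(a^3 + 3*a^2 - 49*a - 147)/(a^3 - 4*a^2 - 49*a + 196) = (a + 3)/(a - 4)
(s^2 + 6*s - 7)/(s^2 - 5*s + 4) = (s + 7)/(s - 4)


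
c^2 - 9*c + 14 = (c - 7)*(c - 2)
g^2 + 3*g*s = g*(g + 3*s)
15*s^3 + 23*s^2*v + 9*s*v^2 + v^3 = (s + v)*(3*s + v)*(5*s + v)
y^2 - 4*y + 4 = (y - 2)^2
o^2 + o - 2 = (o - 1)*(o + 2)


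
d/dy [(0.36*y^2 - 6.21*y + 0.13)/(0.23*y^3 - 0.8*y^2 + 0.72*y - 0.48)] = (-0.0828*y^4 + 2.8566*y^3 - 4.7985*y^2 - 0.1376*y + 2.8872)/(0.0529*y^6 - 0.368*y^5 + 0.9712*y^4 - 1.3728*y^3 + 1.2864*y^2 - 0.6912*y + 0.2304)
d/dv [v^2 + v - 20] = 2*v + 1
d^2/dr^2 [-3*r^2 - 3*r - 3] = -6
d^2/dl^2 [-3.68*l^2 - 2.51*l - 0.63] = -7.36000000000000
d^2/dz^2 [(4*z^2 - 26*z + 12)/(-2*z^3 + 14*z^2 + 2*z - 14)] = 2*(-2*z^6 + 39*z^5 - 315*z^4 + 1098*z^3 - 1704*z^2 + 1911*z - 307)/(z^9 - 21*z^8 + 144*z^7 - 280*z^6 - 438*z^5 + 966*z^4 + 440*z^3 - 1008*z^2 - 147*z + 343)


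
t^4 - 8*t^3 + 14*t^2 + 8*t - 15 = (t - 5)*(t - 3)*(t - 1)*(t + 1)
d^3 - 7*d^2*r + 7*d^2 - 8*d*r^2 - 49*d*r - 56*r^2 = (d + 7)*(d - 8*r)*(d + r)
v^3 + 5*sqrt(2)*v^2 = v^2*(v + 5*sqrt(2))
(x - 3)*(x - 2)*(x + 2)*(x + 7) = x^4 + 4*x^3 - 25*x^2 - 16*x + 84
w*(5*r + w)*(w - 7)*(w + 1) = 5*r*w^3 - 30*r*w^2 - 35*r*w + w^4 - 6*w^3 - 7*w^2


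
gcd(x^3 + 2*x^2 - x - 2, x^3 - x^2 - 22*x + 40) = 1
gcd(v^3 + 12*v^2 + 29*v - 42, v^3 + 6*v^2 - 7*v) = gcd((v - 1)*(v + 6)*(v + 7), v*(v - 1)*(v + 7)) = v^2 + 6*v - 7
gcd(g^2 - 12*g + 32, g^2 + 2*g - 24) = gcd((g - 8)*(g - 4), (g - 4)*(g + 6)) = g - 4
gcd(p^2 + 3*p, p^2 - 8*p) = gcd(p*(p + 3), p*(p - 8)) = p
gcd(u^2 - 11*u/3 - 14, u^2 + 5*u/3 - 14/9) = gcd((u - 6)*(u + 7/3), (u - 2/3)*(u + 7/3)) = u + 7/3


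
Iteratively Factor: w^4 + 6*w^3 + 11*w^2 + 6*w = (w + 1)*(w^3 + 5*w^2 + 6*w) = (w + 1)*(w + 3)*(w^2 + 2*w) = w*(w + 1)*(w + 3)*(w + 2)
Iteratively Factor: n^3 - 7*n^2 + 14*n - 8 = (n - 4)*(n^2 - 3*n + 2) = (n - 4)*(n - 1)*(n - 2)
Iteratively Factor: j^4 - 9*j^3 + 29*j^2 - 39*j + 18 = (j - 3)*(j^3 - 6*j^2 + 11*j - 6) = (j - 3)*(j - 2)*(j^2 - 4*j + 3) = (j - 3)*(j - 2)*(j - 1)*(j - 3)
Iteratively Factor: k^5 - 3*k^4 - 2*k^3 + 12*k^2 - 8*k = (k - 1)*(k^4 - 2*k^3 - 4*k^2 + 8*k) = (k - 1)*(k + 2)*(k^3 - 4*k^2 + 4*k) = (k - 2)*(k - 1)*(k + 2)*(k^2 - 2*k) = (k - 2)^2*(k - 1)*(k + 2)*(k)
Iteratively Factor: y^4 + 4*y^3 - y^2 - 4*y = (y)*(y^3 + 4*y^2 - y - 4) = y*(y + 4)*(y^2 - 1) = y*(y - 1)*(y + 4)*(y + 1)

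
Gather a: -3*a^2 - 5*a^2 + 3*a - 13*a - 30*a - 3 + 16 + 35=-8*a^2 - 40*a + 48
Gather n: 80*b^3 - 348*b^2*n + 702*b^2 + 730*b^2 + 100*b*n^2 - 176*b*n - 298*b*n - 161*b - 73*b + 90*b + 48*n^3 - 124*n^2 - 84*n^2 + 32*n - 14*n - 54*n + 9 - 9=80*b^3 + 1432*b^2 - 144*b + 48*n^3 + n^2*(100*b - 208) + n*(-348*b^2 - 474*b - 36)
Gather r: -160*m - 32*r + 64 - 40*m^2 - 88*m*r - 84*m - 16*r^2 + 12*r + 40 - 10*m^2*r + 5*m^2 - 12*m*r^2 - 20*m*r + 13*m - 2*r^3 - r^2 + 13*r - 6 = -35*m^2 - 231*m - 2*r^3 + r^2*(-12*m - 17) + r*(-10*m^2 - 108*m - 7) + 98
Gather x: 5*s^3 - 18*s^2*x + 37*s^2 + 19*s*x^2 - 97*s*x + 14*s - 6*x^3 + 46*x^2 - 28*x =5*s^3 + 37*s^2 + 14*s - 6*x^3 + x^2*(19*s + 46) + x*(-18*s^2 - 97*s - 28)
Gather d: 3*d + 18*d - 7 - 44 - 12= 21*d - 63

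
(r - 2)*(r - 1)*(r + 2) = r^3 - r^2 - 4*r + 4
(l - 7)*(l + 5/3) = l^2 - 16*l/3 - 35/3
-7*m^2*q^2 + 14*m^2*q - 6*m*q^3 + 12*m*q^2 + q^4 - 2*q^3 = q*(-7*m + q)*(m + q)*(q - 2)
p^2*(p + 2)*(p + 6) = p^4 + 8*p^3 + 12*p^2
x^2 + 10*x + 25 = (x + 5)^2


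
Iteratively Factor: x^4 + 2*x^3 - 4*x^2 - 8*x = (x)*(x^3 + 2*x^2 - 4*x - 8) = x*(x + 2)*(x^2 - 4) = x*(x - 2)*(x + 2)*(x + 2)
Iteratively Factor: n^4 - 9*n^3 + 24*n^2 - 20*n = (n - 5)*(n^3 - 4*n^2 + 4*n) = (n - 5)*(n - 2)*(n^2 - 2*n) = (n - 5)*(n - 2)^2*(n)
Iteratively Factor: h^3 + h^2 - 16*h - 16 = (h + 1)*(h^2 - 16) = (h - 4)*(h + 1)*(h + 4)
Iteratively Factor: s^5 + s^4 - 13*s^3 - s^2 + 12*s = (s - 3)*(s^4 + 4*s^3 - s^2 - 4*s) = (s - 3)*(s - 1)*(s^3 + 5*s^2 + 4*s) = (s - 3)*(s - 1)*(s + 1)*(s^2 + 4*s) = s*(s - 3)*(s - 1)*(s + 1)*(s + 4)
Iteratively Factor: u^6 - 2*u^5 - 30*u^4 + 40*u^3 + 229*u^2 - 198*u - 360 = (u + 4)*(u^5 - 6*u^4 - 6*u^3 + 64*u^2 - 27*u - 90) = (u - 3)*(u + 4)*(u^4 - 3*u^3 - 15*u^2 + 19*u + 30) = (u - 3)*(u + 3)*(u + 4)*(u^3 - 6*u^2 + 3*u + 10) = (u - 3)*(u - 2)*(u + 3)*(u + 4)*(u^2 - 4*u - 5) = (u - 3)*(u - 2)*(u + 1)*(u + 3)*(u + 4)*(u - 5)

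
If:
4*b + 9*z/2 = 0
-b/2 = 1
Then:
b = -2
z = 16/9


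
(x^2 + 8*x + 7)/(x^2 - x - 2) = (x + 7)/(x - 2)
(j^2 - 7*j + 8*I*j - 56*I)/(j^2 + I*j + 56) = (j - 7)/(j - 7*I)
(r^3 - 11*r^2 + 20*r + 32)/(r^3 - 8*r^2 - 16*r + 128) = (r + 1)/(r + 4)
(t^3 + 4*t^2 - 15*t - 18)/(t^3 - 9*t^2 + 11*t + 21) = (t + 6)/(t - 7)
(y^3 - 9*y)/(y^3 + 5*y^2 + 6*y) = (y - 3)/(y + 2)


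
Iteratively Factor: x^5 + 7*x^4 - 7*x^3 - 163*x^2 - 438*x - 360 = (x - 5)*(x^4 + 12*x^3 + 53*x^2 + 102*x + 72) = (x - 5)*(x + 4)*(x^3 + 8*x^2 + 21*x + 18) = (x - 5)*(x + 3)*(x + 4)*(x^2 + 5*x + 6) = (x - 5)*(x + 3)^2*(x + 4)*(x + 2)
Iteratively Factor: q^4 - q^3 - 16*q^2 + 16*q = (q - 4)*(q^3 + 3*q^2 - 4*q) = (q - 4)*(q + 4)*(q^2 - q) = q*(q - 4)*(q + 4)*(q - 1)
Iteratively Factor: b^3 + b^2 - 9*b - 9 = (b + 3)*(b^2 - 2*b - 3) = (b - 3)*(b + 3)*(b + 1)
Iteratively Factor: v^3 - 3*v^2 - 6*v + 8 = (v - 4)*(v^2 + v - 2) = (v - 4)*(v + 2)*(v - 1)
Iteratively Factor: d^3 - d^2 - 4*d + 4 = (d - 2)*(d^2 + d - 2) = (d - 2)*(d + 2)*(d - 1)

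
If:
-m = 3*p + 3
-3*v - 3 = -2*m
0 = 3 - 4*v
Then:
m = 21/8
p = -15/8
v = 3/4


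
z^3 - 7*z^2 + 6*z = z*(z - 6)*(z - 1)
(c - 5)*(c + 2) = c^2 - 3*c - 10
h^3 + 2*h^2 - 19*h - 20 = (h - 4)*(h + 1)*(h + 5)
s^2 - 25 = (s - 5)*(s + 5)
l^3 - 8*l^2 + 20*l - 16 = (l - 4)*(l - 2)^2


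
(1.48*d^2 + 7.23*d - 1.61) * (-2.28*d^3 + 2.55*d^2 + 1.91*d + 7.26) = -3.3744*d^5 - 12.7104*d^4 + 24.9341*d^3 + 20.4486*d^2 + 49.4147*d - 11.6886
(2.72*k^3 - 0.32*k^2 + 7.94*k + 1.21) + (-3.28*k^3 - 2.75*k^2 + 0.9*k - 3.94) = -0.56*k^3 - 3.07*k^2 + 8.84*k - 2.73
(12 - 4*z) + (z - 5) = 7 - 3*z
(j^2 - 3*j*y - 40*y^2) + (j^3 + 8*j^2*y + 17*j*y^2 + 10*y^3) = j^3 + 8*j^2*y + j^2 + 17*j*y^2 - 3*j*y + 10*y^3 - 40*y^2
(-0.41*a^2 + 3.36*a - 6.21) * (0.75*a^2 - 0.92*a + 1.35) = -0.3075*a^4 + 2.8972*a^3 - 8.3022*a^2 + 10.2492*a - 8.3835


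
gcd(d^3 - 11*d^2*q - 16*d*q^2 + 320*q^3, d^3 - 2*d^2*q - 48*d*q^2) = -d + 8*q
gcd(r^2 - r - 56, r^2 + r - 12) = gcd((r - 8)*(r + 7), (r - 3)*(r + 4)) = 1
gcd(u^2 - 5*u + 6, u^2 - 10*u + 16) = u - 2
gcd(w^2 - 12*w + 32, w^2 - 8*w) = w - 8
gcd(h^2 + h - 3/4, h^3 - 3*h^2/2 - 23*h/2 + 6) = h - 1/2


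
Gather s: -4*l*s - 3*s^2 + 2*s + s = -3*s^2 + s*(3 - 4*l)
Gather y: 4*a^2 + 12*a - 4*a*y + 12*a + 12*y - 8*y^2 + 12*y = 4*a^2 + 24*a - 8*y^2 + y*(24 - 4*a)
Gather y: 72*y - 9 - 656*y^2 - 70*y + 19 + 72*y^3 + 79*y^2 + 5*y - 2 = 72*y^3 - 577*y^2 + 7*y + 8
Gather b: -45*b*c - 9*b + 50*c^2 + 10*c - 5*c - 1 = b*(-45*c - 9) + 50*c^2 + 5*c - 1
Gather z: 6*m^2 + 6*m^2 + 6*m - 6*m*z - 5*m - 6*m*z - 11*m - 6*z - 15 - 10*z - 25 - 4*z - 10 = 12*m^2 - 10*m + z*(-12*m - 20) - 50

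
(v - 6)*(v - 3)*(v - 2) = v^3 - 11*v^2 + 36*v - 36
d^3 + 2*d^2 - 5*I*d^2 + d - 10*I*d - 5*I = (d + 1)^2*(d - 5*I)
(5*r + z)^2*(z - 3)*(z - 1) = 25*r^2*z^2 - 100*r^2*z + 75*r^2 + 10*r*z^3 - 40*r*z^2 + 30*r*z + z^4 - 4*z^3 + 3*z^2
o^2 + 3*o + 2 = (o + 1)*(o + 2)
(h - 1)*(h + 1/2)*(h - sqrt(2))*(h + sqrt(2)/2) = h^4 - sqrt(2)*h^3/2 - h^3/2 - 3*h^2/2 + sqrt(2)*h^2/4 + sqrt(2)*h/4 + h/2 + 1/2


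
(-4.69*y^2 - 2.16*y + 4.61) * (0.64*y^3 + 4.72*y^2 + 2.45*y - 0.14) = -3.0016*y^5 - 23.5192*y^4 - 18.7353*y^3 + 17.1238*y^2 + 11.5969*y - 0.6454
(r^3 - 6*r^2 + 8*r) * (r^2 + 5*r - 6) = r^5 - r^4 - 28*r^3 + 76*r^2 - 48*r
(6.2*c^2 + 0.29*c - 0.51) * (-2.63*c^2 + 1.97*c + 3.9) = -16.306*c^4 + 11.4513*c^3 + 26.0926*c^2 + 0.1263*c - 1.989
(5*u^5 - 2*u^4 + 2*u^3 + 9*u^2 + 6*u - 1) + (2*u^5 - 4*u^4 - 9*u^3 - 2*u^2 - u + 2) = 7*u^5 - 6*u^4 - 7*u^3 + 7*u^2 + 5*u + 1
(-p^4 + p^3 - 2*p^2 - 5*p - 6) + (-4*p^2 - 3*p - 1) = -p^4 + p^3 - 6*p^2 - 8*p - 7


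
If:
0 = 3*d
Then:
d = 0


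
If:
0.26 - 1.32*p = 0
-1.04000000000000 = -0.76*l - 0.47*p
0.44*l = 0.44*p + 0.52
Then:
No Solution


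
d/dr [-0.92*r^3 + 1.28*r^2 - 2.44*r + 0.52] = -2.76*r^2 + 2.56*r - 2.44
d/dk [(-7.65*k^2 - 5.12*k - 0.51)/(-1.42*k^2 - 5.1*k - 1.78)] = (31.7446*k^2 + 25.7856*k + 6.5126)/(2.0164*k^4 + 14.484*k^3 + 31.0652*k^2 + 18.156*k + 3.1684)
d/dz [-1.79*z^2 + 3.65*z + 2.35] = 3.65 - 3.58*z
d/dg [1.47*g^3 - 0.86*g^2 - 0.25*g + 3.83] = 4.41*g^2 - 1.72*g - 0.25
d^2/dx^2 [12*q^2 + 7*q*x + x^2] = 2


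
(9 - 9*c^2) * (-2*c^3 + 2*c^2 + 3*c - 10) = 18*c^5 - 18*c^4 - 45*c^3 + 108*c^2 + 27*c - 90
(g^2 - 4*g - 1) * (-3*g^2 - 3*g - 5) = -3*g^4 + 9*g^3 + 10*g^2 + 23*g + 5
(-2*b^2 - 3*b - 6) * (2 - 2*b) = 4*b^3 + 2*b^2 + 6*b - 12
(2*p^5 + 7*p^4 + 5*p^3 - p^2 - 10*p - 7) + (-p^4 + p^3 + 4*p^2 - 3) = 2*p^5 + 6*p^4 + 6*p^3 + 3*p^2 - 10*p - 10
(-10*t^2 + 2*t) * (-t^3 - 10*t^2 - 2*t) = 10*t^5 + 98*t^4 - 4*t^2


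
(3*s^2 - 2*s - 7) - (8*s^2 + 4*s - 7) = -5*s^2 - 6*s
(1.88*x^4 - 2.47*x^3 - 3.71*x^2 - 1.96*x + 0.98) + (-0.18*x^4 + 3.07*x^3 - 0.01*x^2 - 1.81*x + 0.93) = 1.7*x^4 + 0.6*x^3 - 3.72*x^2 - 3.77*x + 1.91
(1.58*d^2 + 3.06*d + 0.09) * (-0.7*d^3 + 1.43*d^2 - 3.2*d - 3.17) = -1.106*d^5 + 0.1174*d^4 - 0.743200000000001*d^3 - 14.6719*d^2 - 9.9882*d - 0.2853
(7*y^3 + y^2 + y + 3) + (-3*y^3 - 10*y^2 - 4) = 4*y^3 - 9*y^2 + y - 1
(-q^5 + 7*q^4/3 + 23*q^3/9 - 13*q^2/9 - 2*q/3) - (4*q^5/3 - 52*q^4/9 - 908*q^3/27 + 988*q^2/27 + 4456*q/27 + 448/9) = -7*q^5/3 + 73*q^4/9 + 977*q^3/27 - 1027*q^2/27 - 4474*q/27 - 448/9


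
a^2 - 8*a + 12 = (a - 6)*(a - 2)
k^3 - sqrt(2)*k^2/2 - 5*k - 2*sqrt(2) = (k - 2*sqrt(2))*(k + sqrt(2)/2)*(k + sqrt(2))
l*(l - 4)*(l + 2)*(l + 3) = l^4 + l^3 - 14*l^2 - 24*l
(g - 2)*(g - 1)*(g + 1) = g^3 - 2*g^2 - g + 2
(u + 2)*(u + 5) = u^2 + 7*u + 10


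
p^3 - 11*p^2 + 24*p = p*(p - 8)*(p - 3)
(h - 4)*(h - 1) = h^2 - 5*h + 4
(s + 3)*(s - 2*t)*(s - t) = s^3 - 3*s^2*t + 3*s^2 + 2*s*t^2 - 9*s*t + 6*t^2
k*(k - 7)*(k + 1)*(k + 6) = k^4 - 43*k^2 - 42*k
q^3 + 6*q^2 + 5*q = q*(q + 1)*(q + 5)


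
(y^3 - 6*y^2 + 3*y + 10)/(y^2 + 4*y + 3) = (y^2 - 7*y + 10)/(y + 3)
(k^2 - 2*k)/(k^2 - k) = (k - 2)/(k - 1)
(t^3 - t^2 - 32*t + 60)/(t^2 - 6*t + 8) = (t^2 + t - 30)/(t - 4)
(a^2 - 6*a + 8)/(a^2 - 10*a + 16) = (a - 4)/(a - 8)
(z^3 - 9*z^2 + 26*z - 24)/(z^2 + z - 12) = (z^2 - 6*z + 8)/(z + 4)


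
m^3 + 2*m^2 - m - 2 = (m - 1)*(m + 1)*(m + 2)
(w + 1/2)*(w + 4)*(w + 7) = w^3 + 23*w^2/2 + 67*w/2 + 14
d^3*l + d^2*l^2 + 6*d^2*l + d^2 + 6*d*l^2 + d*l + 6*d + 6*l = (d + 6)*(d + l)*(d*l + 1)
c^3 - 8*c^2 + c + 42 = (c - 7)*(c - 3)*(c + 2)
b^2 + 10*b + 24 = (b + 4)*(b + 6)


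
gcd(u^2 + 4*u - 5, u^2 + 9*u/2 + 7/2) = 1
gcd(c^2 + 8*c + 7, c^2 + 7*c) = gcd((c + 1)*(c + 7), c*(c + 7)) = c + 7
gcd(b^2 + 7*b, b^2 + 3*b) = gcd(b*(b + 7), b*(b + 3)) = b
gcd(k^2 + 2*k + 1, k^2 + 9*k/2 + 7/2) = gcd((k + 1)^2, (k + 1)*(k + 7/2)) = k + 1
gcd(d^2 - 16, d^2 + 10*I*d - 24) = 1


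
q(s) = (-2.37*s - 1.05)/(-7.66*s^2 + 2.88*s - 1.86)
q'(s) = (-2.37*s - 1.05)*(15.32*s - 2.88)/(-7.66*s^2 + 2.88*s - 1.86)^2 - 2.37/(-7.66*s^2 + 2.88*s - 1.86)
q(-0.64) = -0.07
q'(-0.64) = 0.22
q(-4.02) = -0.06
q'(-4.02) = -0.01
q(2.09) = 0.20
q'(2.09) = -0.12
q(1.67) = 0.27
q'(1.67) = -0.21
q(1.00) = 0.52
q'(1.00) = -0.61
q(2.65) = 0.15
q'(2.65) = -0.07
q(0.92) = 0.57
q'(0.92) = -0.70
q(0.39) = 1.04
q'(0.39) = -0.44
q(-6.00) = -0.04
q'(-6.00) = -0.01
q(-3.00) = -0.08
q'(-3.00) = -0.02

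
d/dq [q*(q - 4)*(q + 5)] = 3*q^2 + 2*q - 20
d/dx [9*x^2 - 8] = 18*x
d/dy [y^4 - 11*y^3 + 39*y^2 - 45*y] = 4*y^3 - 33*y^2 + 78*y - 45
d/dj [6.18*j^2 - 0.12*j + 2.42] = 12.36*j - 0.12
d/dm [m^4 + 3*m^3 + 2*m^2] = m*(4*m^2 + 9*m + 4)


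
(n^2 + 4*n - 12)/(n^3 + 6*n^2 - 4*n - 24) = 1/(n + 2)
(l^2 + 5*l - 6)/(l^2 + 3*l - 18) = (l - 1)/(l - 3)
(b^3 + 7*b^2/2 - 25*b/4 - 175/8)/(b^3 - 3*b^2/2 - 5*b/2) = (b^2 + 6*b + 35/4)/(b*(b + 1))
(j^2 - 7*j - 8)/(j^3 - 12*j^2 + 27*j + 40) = 1/(j - 5)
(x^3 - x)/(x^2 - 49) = (x^3 - x)/(x^2 - 49)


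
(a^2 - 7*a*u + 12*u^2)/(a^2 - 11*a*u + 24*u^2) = (-a + 4*u)/(-a + 8*u)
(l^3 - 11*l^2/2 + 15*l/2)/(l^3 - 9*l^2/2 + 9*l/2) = (2*l - 5)/(2*l - 3)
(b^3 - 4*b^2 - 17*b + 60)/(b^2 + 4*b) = b - 8 + 15/b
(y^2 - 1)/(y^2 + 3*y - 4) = (y + 1)/(y + 4)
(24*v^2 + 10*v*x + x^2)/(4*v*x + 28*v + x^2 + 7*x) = (6*v + x)/(x + 7)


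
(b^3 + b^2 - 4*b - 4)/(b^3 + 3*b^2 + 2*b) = (b - 2)/b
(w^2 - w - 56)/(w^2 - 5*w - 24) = (w + 7)/(w + 3)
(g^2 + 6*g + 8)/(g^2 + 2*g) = (g + 4)/g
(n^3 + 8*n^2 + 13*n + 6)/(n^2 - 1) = (n^2 + 7*n + 6)/(n - 1)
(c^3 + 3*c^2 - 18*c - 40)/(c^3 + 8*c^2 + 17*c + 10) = (c - 4)/(c + 1)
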